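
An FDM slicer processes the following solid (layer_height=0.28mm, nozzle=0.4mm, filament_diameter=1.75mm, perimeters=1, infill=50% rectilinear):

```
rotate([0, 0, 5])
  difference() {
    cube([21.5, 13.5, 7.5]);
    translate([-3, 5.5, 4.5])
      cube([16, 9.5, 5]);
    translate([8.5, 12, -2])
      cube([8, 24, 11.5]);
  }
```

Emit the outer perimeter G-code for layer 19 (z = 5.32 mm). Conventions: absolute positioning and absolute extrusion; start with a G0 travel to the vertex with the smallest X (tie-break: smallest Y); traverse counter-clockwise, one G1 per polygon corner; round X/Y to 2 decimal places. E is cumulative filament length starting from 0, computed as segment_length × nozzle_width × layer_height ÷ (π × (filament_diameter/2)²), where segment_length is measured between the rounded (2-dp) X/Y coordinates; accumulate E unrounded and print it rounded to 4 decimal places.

G0 X-0.48 Y5.48 Z5.32
G1 X0.00 Y0.00 E0.2561
G1 X21.42 Y1.87 E1.2573
G1 X20.24 Y15.32 E1.8860
G1 X15.26 Y14.89 E2.1188
G1 X15.39 Y13.39 E2.1889
G1 X11.90 Y13.09 E2.3520
G1 X12.47 Y6.61 E2.6549
G1 X-0.48 Y5.48 E3.2602

At z = 5.32 mm: the cube (footprint 21.5×13.5) is included at this height; the cube at (-3, 5.5) is present — its section is the full 16×9.5 rectangle; the cube at (8.5, 12) (footprint 8×24) is included at this height; After the difference (first − rest): starting from the 21.5×13.5 cube, the 16×9.5 cube at (-3, 5.5) partially overlaps it — only the 104.00 mm² overlap (of its 152.00 mm²) is removed, clipping the outline; the 8×24 cube at (8.5, 12) partially overlaps it — only the 5.25 mm² overlap (of its 192.00 mm²) is removed, clipping the outline — 1 connected region; (rotated 5° about Z; rotation is an isometry so areas/perimeters/island counts are preserved). The outline is a single polygon with 8 vertices. Extrusion per mm of travel: 0.4 × 0.28 / (π × 0.875²) = 0.046564. Accumulating E over each segment gives final E = 3.2602.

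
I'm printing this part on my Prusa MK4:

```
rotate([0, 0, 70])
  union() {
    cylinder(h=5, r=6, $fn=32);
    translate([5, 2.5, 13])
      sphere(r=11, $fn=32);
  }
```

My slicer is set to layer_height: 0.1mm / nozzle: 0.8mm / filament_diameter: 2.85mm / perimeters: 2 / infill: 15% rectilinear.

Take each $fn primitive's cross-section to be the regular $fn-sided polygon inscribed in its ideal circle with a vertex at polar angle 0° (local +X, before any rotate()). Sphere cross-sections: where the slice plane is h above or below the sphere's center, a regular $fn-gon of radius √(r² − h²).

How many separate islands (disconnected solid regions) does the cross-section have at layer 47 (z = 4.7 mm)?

1

At z = 4.7 mm: the r=6 cylinder gives a regular 32-gon of circumradius 6 (constant along its height); the r=11 sphere at (5, 2.5) slices to a regular 32-gon of circumradius 7.219 (√(r²−h²) with h=8.3 from center); Taking the union: the regions partially overlap (shared area 64.23 mm²), so overlapping operands fuse into one piece — 1 connected region; (rotated 70° about Z; rotation is an isometry so areas/perimeters/island counts are preserved). Overall, the cross-section is a single solid region. Island count = 1.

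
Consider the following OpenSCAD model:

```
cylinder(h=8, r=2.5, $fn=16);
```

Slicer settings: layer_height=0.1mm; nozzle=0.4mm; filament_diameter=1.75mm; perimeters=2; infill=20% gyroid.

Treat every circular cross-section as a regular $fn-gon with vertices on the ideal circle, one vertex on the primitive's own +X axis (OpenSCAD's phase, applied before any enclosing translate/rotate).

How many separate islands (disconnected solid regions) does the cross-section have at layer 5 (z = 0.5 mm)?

1

At z = 0.5 mm: the r=2.5 cylinder contributes a regular 16-gon of circumradius 2.5. Overall, the cross-section is a single solid region. Island count = 1.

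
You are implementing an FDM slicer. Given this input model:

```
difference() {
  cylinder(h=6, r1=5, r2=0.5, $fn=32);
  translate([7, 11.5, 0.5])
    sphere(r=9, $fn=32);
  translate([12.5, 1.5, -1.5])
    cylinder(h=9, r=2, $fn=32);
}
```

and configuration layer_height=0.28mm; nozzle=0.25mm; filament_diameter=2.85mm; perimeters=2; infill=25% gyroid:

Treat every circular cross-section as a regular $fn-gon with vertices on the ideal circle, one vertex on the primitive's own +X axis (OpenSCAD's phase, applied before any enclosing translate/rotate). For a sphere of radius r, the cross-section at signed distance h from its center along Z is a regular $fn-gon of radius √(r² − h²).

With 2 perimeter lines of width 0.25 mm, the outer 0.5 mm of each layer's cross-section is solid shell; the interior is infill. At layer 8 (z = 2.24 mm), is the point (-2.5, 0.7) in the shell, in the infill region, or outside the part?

infill

At z = 2.24 mm: the cone contributes a regular 32-gon of circumradius 3.320 (interpolated between r1=5 and r2=0.5 at t=0.373); the r=9 sphere at (7, 11.5) slices to a regular 32-gon of circumradius 8.830 (√(r²−h²) with h=1.74 from center); the r=2 cylinder at (12.5, 1.5) contributes a regular 32-gon of circumradius 2; After the difference (first − rest): starting from the cone, the r=9 sphere at (7, 11.5) misses the remaining region (no effect); the r=2 cylinder at (12.5, 1.5) misses the remaining region (no effect) — 1 connected region. Overall, the cross-section is a single solid region. The nearest boundary edge runs (-3.26, 0.65)→(-3.07, 1.27); distance from the point to it = 0.71 mm. The point is inside the cross-section and 0.71 mm from the nearest boundary — more than the 0.5 mm shell width (2 × 0.25), so it's in the infill interior.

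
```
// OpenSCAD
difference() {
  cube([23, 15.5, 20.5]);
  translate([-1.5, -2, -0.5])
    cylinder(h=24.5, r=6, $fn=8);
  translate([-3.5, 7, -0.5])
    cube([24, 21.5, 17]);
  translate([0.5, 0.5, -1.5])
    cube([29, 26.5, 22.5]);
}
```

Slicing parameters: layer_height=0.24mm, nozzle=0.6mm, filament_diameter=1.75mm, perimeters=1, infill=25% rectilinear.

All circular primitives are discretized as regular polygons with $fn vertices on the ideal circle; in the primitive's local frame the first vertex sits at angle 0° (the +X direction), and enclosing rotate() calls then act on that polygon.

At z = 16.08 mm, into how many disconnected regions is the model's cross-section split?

2

At z = 16.08 mm: the cube (footprint 23×15.5) is included at this height; the r=6 cylinder at (-1.5, -2) gives a regular 8-gon of circumradius 6 (constant along its height); the 24×21.5 cube at (-3.5, 7) contributes its full rectangle; the cube at (0.5, 0.5) is present — its section is the full 29×26.5 rectangle; Subtracting the remaining from the first: starting from the 23×15.5 cube, the r=6 cylinder at (-1.5, -2) partially overlaps it — only the 8.75 mm² overlap (of its 101.82 mm²) is removed, clipping the outline; the 24×21.5 cube at (-3.5, 7) partially overlaps it — only the 174.25 mm² overlap (of its 516.00 mm²) is removed, clipping the outline; the 29×26.5 cube at (0.5, 0.5) partially overlaps it — only the 161.92 mm² overlap (of its 768.50 mm²) is removed, clipping the outline — 2 connected regions. The result has 2 disconnected regions.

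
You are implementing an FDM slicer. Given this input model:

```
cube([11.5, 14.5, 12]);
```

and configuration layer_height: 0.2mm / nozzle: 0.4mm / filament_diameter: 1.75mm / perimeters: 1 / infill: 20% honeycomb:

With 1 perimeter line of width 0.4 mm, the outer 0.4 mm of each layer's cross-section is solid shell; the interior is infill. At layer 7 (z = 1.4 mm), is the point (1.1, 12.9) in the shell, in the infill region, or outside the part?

At z = 1.4 mm: the cube is present — its section is the full 11.5×14.5 rectangle. Overall, the cross-section is a single solid region. The nearest boundary edge runs (0.00, 14.50)→(0.00, 0.00); distance from the point to it = 1.10 mm. The point is inside the cross-section and 1.10 mm from the nearest boundary — more than the 0.4 mm shell width (1 × 0.4), so it's in the infill interior.

infill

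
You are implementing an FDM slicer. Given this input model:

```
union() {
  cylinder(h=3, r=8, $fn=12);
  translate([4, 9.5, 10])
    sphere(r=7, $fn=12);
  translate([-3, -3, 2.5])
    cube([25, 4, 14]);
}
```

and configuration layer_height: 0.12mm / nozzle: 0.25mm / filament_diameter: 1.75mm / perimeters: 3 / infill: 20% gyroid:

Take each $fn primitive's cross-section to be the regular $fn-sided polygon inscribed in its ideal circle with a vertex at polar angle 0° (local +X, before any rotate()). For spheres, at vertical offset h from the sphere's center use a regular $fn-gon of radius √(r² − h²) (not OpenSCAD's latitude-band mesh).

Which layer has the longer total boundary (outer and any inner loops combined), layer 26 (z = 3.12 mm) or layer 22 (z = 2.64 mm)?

layer 22 (z = 2.64 mm)

Layer 26 (z = 3.12): the cylinder is absent (z outside [0, 3]); the r=7 sphere at (4, 9.5) slices to a regular 12-gon of circumradius 1.291 (√(r²−h²) with h=6.88 from center) (perimeter = 2·12·1.291·sin(180°/12) = 8.02 mm); the 25×4 cube at (-3, -3) contributes its full rectangle (perimeter 58.00 mm); Merging all regions: the 2 present regions are separate (no shared area or edge), so areas and boundary lengths simply add and each stays a separate island — boundary = 66.02 mm. So its perimeter = 66.02 mm. Layer 22 (z = 2.64): the r=8 cylinder contributes a regular 12-gon of circumradius 8 (perimeter = 2·12·8.000·sin(180°/12) = 49.69 mm); the sphere at (4, 9.5) is absent (|z−center|=7.360 > r=7); the 25×4 cube at (-3, -3) contributes its full rectangle (perimeter 58.00 mm); Combining (union): the regions partially overlap (shared area 42.66 mm²), so the edge portions inside another operand are dropped and the merged outline is re-measured after clipping — boundary = 78.62 mm. So its perimeter = 78.62 mm. Layer 22 is larger (78.62 vs 66.02 mm).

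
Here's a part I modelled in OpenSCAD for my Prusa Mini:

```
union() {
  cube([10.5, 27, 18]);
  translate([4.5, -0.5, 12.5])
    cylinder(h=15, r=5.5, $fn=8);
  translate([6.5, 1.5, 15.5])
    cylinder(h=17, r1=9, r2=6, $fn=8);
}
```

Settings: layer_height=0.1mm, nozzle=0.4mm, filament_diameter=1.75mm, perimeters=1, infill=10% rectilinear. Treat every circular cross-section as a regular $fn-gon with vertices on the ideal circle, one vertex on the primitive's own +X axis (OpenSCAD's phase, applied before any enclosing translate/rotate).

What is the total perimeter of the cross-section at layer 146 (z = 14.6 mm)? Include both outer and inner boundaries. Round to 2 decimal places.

83.29 mm

At z = 14.6 mm: the 10.5×27 cube contributes its full rectangle (perimeter 75.00 mm); the r=5.5 cylinder at (4.5, -0.5) gives a regular 8-gon of circumradius 5.5 (constant along its height) (perimeter = 2·8·5.500·sin(180°/8) = 33.68 mm); the cone at (6.5, 1.5) is absent (z outside [15.5, 32.5]); Taking the union: the regions partially overlap (shared area 36.62 mm²), so the edge portions inside another operand are dropped and the merged outline is re-measured after clipping — boundary = 83.29 mm. Overall, the cross-section is a single solid region. Total boundary length (outer) = 83.29 mm.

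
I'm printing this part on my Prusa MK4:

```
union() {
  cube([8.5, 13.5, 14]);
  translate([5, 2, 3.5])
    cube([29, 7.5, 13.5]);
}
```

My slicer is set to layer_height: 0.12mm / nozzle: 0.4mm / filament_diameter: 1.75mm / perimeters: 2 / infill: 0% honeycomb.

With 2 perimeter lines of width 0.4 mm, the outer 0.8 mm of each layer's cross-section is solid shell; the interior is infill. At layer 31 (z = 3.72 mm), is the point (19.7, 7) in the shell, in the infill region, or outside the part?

At z = 3.72 mm: the cube (footprint 8.5×13.5) is included at this height; the 29×7.5 cube at (5, 2) contributes its full rectangle; Combining (union): the regions partially overlap (shared area 26.25 mm²), so overlapping operands fuse into one piece — 1 connected region. Overall, the cross-section is a single solid region. The nearest boundary edge runs (8.50, 9.50)→(34.00, 9.50); distance from the point to it = 2.50 mm. The point is inside the cross-section and 2.50 mm from the nearest boundary — more than the 0.8 mm shell width (2 × 0.4), so it's in the infill interior.

infill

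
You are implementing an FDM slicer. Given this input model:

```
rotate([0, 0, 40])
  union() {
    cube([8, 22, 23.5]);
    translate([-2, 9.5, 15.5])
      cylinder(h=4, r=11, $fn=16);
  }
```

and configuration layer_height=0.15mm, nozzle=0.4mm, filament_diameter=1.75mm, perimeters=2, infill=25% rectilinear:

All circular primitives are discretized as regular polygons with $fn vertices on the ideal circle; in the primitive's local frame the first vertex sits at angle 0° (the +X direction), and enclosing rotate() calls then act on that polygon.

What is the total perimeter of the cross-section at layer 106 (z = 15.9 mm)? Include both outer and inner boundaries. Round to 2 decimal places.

At z = 15.9 mm: the 8×22 cube contributes its full rectangle (perimeter 60.00 mm); the r=11 cylinder at (-2, 9.5) gives a regular 16-gon of circumradius 11 (constant along its height) (perimeter = 2·16·11.000·sin(180°/16) = 68.67 mm); Combining (union): the regions partially overlap (shared area 134.80 mm²), so the edge portions inside another operand are dropped and the merged outline is re-measured after clipping — boundary = 78.82 mm; (rotated 40° about Z; rotation is an isometry so areas/perimeters/island counts are preserved). Overall, the cross-section is a single solid region. Total boundary length (outer) = 78.82 mm.

78.82 mm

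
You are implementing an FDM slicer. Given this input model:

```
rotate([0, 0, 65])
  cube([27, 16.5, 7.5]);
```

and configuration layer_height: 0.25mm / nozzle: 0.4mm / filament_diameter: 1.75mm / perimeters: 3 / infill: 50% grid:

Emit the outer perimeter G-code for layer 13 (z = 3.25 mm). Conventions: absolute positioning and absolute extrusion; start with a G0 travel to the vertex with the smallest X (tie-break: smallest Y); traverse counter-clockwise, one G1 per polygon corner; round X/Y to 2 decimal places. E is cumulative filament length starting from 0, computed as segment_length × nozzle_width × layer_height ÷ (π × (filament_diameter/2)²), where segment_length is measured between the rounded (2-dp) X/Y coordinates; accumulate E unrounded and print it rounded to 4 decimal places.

G0 X-14.95 Y6.97 Z3.25
G1 X0.00 Y0.00 E0.6858
G1 X11.41 Y24.47 E1.8083
G1 X-3.54 Y31.44 E2.4941
G1 X-14.95 Y6.97 E3.6166

At z = 3.25 mm: the cube (footprint 27×16.5) is included at this height; (rotated 65° about Z; rotation is an isometry so areas/perimeters/island counts are preserved). The outline is a single polygon with 4 vertices. Extrusion per mm of travel: 0.4 × 0.25 / (π × 0.875²) = 0.041575. Accumulating E over each segment gives final E = 3.6166.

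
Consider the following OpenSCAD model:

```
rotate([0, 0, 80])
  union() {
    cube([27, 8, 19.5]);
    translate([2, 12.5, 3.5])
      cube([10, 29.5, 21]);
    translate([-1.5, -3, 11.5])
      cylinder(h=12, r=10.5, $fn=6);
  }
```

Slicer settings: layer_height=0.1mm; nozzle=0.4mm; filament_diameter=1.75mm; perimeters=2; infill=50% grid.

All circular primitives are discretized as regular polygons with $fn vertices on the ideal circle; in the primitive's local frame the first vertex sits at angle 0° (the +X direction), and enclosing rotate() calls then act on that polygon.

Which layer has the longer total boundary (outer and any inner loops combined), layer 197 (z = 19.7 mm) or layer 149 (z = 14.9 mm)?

layer 149 (z = 14.9 mm)

Layer 197 (z = 19.7): the cube is absent (z outside [0, 19.5]); the 10×29.5 cube at (2, 12.5) contributes its full rectangle (perimeter 79.00 mm); the cylinder at (-1.5, -3): section is a regular 6-gon, circumradius r=10.5 (perimeter = 2·6·10.500·sin(180°/6) = 63.00 mm); Merging all regions: the 2 present regions are separate (no shared area or edge), so areas and boundary lengths simply add and each stays a separate island — boundary = 142.00 mm; (rotated 80° about Z; rotation is an isometry so areas/perimeters/island counts are preserved). So its perimeter = 142.00 mm. Layer 149 (z = 14.9): the cube is present — its section is the full 27×8 rectangle (perimeter 70.00 mm); the cube at (2, 12.5) is present — its section is the full 10×29.5 rectangle (perimeter 79.00 mm); the r=10.5 cylinder at (-1.5, -3) gives a regular 6-gon of circumradius 10.5 (constant along its height) (perimeter = 2·6·10.500·sin(180°/6) = 63.00 mm); Merging all regions: the regions partially overlap (shared area 33.57 mm²), so the edge portions inside another operand are dropped and the merged outline is re-measured after clipping — boundary = 187.85 mm; (rotated 80° about Z; rotation is an isometry so areas/perimeters/island counts are preserved). So its perimeter = 187.85 mm. Layer 149 is larger (187.85 vs 142.00 mm).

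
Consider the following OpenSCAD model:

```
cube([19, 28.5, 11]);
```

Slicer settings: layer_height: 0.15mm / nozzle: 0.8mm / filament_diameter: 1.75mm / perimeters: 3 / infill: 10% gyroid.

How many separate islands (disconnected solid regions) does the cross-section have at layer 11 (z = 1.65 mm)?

At z = 1.65 mm: the cube (footprint 19×28.5) is included at this height. Overall, the cross-section is a single solid region. Island count = 1.

1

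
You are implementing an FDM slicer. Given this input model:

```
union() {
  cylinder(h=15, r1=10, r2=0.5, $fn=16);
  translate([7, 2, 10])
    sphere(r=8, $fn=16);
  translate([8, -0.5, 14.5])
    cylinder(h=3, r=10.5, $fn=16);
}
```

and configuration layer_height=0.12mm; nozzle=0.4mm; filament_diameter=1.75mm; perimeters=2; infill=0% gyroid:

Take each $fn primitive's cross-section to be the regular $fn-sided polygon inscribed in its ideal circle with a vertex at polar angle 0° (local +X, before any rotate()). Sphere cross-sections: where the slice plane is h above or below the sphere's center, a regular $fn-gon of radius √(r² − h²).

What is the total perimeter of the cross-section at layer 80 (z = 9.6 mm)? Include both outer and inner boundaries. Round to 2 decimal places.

54.78 mm

At z = 9.6 mm: the cone (r1=10→r2=0.5) has section circumradius 3.920 here — a regular 16-gon (perimeter = 2·16·3.920·sin(180°/16) = 24.47 mm); the r=8 sphere at (7, 2) slices to a regular 16-gon of circumradius 7.990 (√(r²−h²) with h=0.4 from center) (perimeter = 2·16·7.990·sin(180°/16) = 49.88 mm); the cylinder at (8, -0.5) is absent (z outside [14.5, 17.5]); Taking the union: the regions partially overlap (shared area 25.68 mm²), so the edge portions inside another operand are dropped and the merged outline is re-measured after clipping — boundary = 54.78 mm. Overall, the cross-section is a single solid region. Total boundary length (outer) = 54.78 mm.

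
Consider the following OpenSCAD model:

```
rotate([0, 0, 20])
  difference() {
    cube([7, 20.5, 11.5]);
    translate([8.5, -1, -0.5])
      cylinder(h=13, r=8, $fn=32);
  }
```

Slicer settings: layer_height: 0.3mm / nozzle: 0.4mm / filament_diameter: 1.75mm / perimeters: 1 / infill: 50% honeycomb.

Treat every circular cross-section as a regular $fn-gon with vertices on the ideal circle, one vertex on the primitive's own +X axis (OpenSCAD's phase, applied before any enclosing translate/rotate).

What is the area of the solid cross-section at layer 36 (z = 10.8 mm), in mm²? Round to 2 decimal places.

At z = 10.8 mm: the 7×20.5 cube contributes its full rectangle (area 143.50 mm²); the r=8 cylinder at (8.5, -1) gives a regular 32-gon of circumradius 8 (constant along its height) (area = (32/2)·8.000²·sin(360°/32) = 199.77 mm²); After the difference (first − rest): starting from the 7×20.5 cube (143.50 mm²), the r=8 cylinder at (8.5, -1) partially overlaps it — only the 31.60 mm² overlap (of its 199.77 mm²) is removed, clipping the outline — area = 111.90 mm²; (rotated 20° about Z; rotation is an isometry so areas/perimeters/island counts are preserved). Overall, the cross-section is a single solid region. Net area = 111.90 mm².

111.90 mm²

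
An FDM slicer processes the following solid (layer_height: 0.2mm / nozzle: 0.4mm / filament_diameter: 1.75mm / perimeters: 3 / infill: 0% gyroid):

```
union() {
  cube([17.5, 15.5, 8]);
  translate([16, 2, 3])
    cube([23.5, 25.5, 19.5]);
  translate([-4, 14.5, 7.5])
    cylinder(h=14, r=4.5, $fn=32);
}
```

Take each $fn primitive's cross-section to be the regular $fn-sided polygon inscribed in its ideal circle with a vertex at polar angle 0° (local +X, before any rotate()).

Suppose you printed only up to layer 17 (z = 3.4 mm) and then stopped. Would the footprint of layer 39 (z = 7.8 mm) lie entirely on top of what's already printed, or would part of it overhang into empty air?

Compare the two slices. At z = 3.4: the cube is present — its section is the full 17.5×15.5 rectangle (area 271.25 mm²); the cube at (16, 2) (footprint 23.5×25.5) is included at this height (area 599.25 mm²); the cylinder at (-4, 14.5) is absent (z outside [7.5, 21.5]); Merging all regions: the regions partially overlap — summed areas 870.50 mm² minus the doubly-counted overlap 20.25 mm² gives 850.25 mm² — area = 850.25 mm². At z = 7.8: the cube (footprint 17.5×15.5) is included at this height (area 271.25 mm²); the cube at (16, 2) is present — its section is the full 23.5×25.5 rectangle (area 599.25 mm²); the r=4.5 cylinder at (-4, 14.5) contributes a regular 32-gon of circumradius 4.5 (area = (32/2)·4.500²·sin(360°/32) = 63.21 mm²); Taking the union: the regions partially overlap — summed areas 933.71 mm² minus the doubly-counted overlap 21.36 mm² gives 912.34 mm² — area = 912.34 mm². Checking containment: at z = 7.8 the cross-section extends beyond the z = 3.4 cross-section by about 62.09 mm².

part overhangs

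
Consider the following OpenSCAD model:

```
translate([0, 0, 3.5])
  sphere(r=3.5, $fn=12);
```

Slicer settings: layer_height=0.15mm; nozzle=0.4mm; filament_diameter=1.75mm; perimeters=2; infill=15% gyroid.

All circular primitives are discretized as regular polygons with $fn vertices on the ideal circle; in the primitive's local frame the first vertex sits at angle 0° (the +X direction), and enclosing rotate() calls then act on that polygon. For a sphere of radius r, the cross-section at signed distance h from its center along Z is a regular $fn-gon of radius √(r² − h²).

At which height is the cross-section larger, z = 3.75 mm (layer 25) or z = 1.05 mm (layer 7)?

Layer 25 (z = 3.75): the r=3.5 sphere contributes a regular 12-gon of circumradius √(3.5²−0.25²) = 3.491 (area = (12/2)·3.491²·sin(360°/12) = 36.56 mm²). So its area = 36.56 mm². Layer 7 (z = 1.05): the sphere: section is a regular 12-gon, circumradius = √(r²−h²) = √(3.5²−2.45²) = 2.499 (area = (12/2)·2.499²·sin(360°/12) = 18.74 mm²). So its area = 18.74 mm². Layer 25 is larger (36.56 vs 18.74 mm²).

layer 25 (z = 3.75 mm)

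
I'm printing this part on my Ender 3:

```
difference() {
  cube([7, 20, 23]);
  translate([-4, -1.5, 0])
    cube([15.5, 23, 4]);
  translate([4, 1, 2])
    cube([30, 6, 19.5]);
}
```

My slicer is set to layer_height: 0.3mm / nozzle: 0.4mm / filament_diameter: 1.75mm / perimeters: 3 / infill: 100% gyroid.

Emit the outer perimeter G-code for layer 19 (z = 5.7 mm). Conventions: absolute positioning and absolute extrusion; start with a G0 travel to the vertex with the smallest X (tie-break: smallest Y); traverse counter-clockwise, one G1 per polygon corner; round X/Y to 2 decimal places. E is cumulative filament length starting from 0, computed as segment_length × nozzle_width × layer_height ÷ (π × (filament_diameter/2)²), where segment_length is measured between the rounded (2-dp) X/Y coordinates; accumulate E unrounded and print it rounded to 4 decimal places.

G0 X0.00 Y0.00 Z5.70
G1 X7.00 Y0.00 E0.3492
G1 X7.00 Y1.00 E0.3991
G1 X4.00 Y1.00 E0.5488
G1 X4.00 Y7.00 E0.8481
G1 X7.00 Y7.00 E0.9978
G1 X7.00 Y20.00 E1.6464
G1 X0.00 Y20.00 E1.9956
G1 X0.00 Y0.00 E2.9934

At z = 5.7 mm: the 7×20 cube contributes its full rectangle; the cube at (-4, -1.5) does not reach this height (z outside [0, 4]); the 30×6 cube at (4, 1) contributes its full rectangle; Subtracting the remaining from the first: starting from the 7×20 cube, the 30×6 cube at (4, 1) partially overlaps it — only the 18.00 mm² overlap (of its 180.00 mm²) is removed, clipping the outline — 1 connected region. The outline is a single polygon with 8 vertices. Extrusion per mm of travel: 0.4 × 0.3 / (π × 0.875²) = 0.049890. Accumulating E over each segment gives final E = 2.9934.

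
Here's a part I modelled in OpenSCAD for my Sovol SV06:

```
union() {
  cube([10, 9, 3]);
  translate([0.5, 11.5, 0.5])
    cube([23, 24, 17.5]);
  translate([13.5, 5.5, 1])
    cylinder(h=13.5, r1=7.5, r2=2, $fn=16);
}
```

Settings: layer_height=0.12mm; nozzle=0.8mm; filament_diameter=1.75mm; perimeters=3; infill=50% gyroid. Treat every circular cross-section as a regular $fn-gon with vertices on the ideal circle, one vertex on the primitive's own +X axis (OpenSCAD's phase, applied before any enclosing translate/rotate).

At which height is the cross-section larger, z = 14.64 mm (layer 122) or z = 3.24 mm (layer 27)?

layer 27 (z = 3.24 mm)

Layer 122 (z = 14.64): the cube does not reach this height (z outside [0, 3]); the cube at (0.5, 11.5) (footprint 23×24) is included at this height (area 552.00 mm²); the cone at (13.5, 5.5) does not reach this height (z outside [1, 14.5]); Combining (union): only the 23×24 cube at (0.5, 11.5) is present, so the union is just that shape — area = 552.00 mm². So its area = 552.00 mm². Layer 27 (z = 3.24): the cube does not reach this height (z outside [0, 3]); the 23×24 cube at (0.5, 11.5) contributes its full rectangle (area 552.00 mm²); the cone at (13.5, 5.5): at t=0.166 of its height the radius interpolates to r₁+(r₂−r₁)t = 6.587, giving a regular 16-gon of that circumradius (area = (16/2)·6.587²·sin(360°/16) = 132.85 mm²); Combining (union): the regions partially overlap — summed areas 684.85 mm² minus the doubly-counted overlap 1.71 mm² gives 683.14 mm² — area = 683.14 mm². So its area = 683.14 mm². Layer 27 is larger (683.14 vs 552.00 mm²).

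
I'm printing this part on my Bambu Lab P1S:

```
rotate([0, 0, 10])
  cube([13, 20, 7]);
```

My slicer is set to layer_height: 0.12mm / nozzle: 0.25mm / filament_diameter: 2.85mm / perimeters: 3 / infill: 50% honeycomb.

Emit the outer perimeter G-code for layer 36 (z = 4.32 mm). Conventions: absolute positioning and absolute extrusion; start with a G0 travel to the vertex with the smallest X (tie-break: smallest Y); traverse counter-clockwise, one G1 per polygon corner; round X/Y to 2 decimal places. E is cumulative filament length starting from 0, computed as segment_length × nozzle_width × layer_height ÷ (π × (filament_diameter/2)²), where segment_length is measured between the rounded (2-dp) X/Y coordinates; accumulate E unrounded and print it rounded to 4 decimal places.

At z = 4.32 mm: the cube (footprint 13×20) is included at this height; (rotated 10° about Z; rotation is an isometry so areas/perimeters/island counts are preserved). The outline is a single polygon with 4 vertices. Extrusion per mm of travel: 0.25 × 0.12 / (π × 1.425²) = 0.004703. Accumulating E over each segment gives final E = 0.3103.

G0 X-3.47 Y19.70 Z4.32
G1 X0.00 Y0.00 E0.0941
G1 X12.80 Y2.26 E0.1552
G1 X9.33 Y21.95 E0.2492
G1 X-3.47 Y19.70 E0.3103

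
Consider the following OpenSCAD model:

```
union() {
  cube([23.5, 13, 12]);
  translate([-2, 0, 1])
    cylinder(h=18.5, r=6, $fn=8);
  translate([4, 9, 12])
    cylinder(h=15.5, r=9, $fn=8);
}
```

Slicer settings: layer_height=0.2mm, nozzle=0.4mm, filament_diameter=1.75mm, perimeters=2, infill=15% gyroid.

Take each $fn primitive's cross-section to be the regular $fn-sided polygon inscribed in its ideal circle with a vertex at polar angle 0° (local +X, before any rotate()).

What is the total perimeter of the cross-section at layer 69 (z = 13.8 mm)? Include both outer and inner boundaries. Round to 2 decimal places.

At z = 13.8 mm: the cube does not reach this height (z outside [0, 12]); the r=6 cylinder at (-2, 0) contributes a regular 8-gon of circumradius 6 (perimeter = 2·8·6.000·sin(180°/8) = 36.74 mm); the r=9 cylinder at (4, 9) contributes a regular 8-gon of circumradius 9 (perimeter = 2·8·9.000·sin(180°/8) = 55.11 mm); Combining (union): the regions partially overlap (shared area 21.05 mm²), so the edge portions inside another operand are dropped and the merged outline is re-measured after clipping — boundary = 71.18 mm. Overall, the cross-section is a single solid region. Total boundary length (outer) = 71.18 mm.

71.18 mm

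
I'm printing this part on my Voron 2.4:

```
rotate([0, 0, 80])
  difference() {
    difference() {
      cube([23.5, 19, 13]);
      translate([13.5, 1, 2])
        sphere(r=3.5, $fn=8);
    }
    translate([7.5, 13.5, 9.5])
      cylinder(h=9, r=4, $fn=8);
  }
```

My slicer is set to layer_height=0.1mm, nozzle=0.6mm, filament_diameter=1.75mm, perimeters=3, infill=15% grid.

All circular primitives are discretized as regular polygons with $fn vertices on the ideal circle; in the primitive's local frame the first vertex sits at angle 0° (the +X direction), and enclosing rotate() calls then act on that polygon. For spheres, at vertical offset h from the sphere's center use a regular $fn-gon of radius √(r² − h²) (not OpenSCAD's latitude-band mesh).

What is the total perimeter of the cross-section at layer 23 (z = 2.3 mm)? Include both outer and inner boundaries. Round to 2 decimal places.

At z = 2.3 mm: the cube (footprint 23.5×19) is included at this height (perimeter 85.00 mm); the r=3.5 sphere at (13.5, 1) contributes a regular 8-gon of circumradius √(3.5²−0.3²) = 3.487 (perimeter = 2·8·3.487·sin(180°/8) = 21.35 mm); Subtracting the remaining from the first: starting from the 23.5×19 cube, the r=3.5 sphere at (13.5, 1) partially overlaps it — only the 23.76 mm² overlap (of its 34.39 mm²) is removed, clipping the outline — boundary = 91.69 mm; the cylinder at (7.5, 13.5) is not intersected at this z (z outside [9.5, 18.5]); Taking the first minus the rest: none of the subtracted shapes is present at this height, so the result so far is unchanged — boundary = 91.69 mm; (whole slice rotated 80° about Z — lengths, areas and connectivity unchanged). Overall, the cross-section is a single solid region. Total boundary length (outer) = 91.69 mm.

91.69 mm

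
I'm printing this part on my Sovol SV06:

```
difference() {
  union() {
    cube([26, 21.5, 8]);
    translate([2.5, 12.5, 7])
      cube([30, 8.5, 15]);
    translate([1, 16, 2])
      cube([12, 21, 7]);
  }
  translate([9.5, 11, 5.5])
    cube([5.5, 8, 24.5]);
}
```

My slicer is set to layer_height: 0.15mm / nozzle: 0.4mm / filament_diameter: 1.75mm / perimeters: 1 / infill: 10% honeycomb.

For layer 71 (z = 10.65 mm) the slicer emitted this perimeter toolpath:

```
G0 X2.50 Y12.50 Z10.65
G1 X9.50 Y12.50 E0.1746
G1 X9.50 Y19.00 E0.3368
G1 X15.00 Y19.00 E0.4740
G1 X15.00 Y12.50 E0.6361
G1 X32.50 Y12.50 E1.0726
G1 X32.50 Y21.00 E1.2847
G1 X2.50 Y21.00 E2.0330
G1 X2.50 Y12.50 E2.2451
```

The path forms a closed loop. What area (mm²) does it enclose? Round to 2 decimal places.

Apply the shoelace formula to the sequence of (X, Y) vertices; enclosed area = 219.25 mm².

219.25 mm²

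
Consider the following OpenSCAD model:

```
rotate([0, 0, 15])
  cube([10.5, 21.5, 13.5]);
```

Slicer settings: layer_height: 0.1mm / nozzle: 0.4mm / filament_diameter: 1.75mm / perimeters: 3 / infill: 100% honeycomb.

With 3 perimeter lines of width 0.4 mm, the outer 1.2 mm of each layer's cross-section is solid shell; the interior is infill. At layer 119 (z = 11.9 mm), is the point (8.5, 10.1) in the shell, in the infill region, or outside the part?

At z = 11.9 mm: the cube is present — its section is the full 10.5×21.5 rectangle; (rotated 15° about Z; rotation is an isometry so areas/perimeters/island counts are preserved). Overall, the cross-section is a single solid region. Undo the 15° rotation: the query point maps to (10.824, 7.556) in the un-rotated model frame. The nearest boundary edge runs (10.50, 0.00)→(10.50, 21.50); distance from the point to it = 0.32 mm. The point is not inside any of the regions above, so it lies outside the cross-section (0.32 mm from the nearest boundary).

outside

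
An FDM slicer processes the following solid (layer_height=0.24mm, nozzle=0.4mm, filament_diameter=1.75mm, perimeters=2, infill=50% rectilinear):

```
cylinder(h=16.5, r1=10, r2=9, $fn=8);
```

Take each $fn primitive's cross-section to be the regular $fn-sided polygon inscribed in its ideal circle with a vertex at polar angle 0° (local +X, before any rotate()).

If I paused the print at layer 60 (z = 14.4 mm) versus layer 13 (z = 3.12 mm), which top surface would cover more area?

layer 13 (z = 3.12 mm)

Layer 60 (z = 14.4): the cone (r1=10→r2=9) has section circumradius 9.127 here — a regular 8-gon (area = (8/2)·9.127²·sin(360°/8) = 235.63 mm²). So its area = 235.63 mm². Layer 13 (z = 3.12): the cone contributes a regular 8-gon of circumradius 9.811 (interpolated between r1=10 and r2=9 at t=0.189) (area = (8/2)·9.811²·sin(360°/8) = 272.25 mm²). So its area = 272.25 mm². Layer 13 is larger (272.25 vs 235.63 mm²).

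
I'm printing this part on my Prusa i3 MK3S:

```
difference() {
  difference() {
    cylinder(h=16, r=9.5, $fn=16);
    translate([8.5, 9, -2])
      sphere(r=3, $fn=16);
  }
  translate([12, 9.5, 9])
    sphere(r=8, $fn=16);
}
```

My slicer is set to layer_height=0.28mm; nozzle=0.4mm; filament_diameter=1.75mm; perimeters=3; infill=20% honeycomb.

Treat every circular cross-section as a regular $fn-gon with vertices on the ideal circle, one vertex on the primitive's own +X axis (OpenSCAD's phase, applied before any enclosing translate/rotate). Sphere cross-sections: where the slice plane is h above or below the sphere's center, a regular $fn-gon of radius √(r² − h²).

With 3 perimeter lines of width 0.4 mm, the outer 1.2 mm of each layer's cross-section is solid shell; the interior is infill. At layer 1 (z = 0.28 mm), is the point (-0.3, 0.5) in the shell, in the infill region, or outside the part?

At z = 0.28 mm: the r=9.5 cylinder gives a regular 16-gon of circumradius 9.5 (constant along its height); the r=3 sphere at (8.5, 9) contributes a regular 16-gon of circumradius √(3²−2.28²) = 1.950; Taking the first minus the rest: starting from the r=9.5 cylinder, the r=3 sphere at (8.5, 9) misses the remaining region (no effect) — 1 connected region; the sphere at (12, 9.5) is not intersected at this z (|z−center|=8.720 > r=8); Subtracting the remaining from the first: none of the subtracted shapes is present at this height, so that combined region is unchanged — 1 connected region. Overall, the cross-section is a single solid region. The nearest boundary edge runs (-6.72, 6.72)→(-3.64, 8.78); distance from the point to it = 8.74 mm. The point is inside the cross-section and 8.74 mm from the nearest boundary — more than the 1.2 mm shell width (3 × 0.4), so it's in the infill interior.

infill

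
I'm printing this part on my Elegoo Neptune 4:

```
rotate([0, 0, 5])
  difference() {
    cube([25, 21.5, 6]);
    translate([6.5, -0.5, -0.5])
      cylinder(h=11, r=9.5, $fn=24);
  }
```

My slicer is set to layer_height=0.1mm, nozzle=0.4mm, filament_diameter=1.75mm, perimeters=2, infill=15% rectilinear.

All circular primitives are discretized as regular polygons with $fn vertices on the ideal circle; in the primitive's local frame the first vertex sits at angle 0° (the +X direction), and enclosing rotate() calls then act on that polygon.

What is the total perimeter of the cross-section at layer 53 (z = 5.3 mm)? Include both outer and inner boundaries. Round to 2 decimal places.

At z = 5.3 mm: the cube (footprint 25×21.5) is included at this height (perimeter 93.00 mm); the r=9.5 cylinder at (6.5, -0.5) contributes a regular 24-gon of circumradius 9.5 (perimeter = 2·24·9.500·sin(180°/24) = 59.52 mm); Taking the first minus the rest: starting from the 25×21.5 cube, the r=9.5 cylinder at (6.5, -0.5) partially overlaps it — only the 118.21 mm² overlap (of its 280.30 mm²) is removed, clipping the outline — boundary = 92.22 mm; (whole slice rotated 5° about Z — lengths, areas and connectivity unchanged). Overall, the cross-section is a single solid region. Total boundary length (outer) = 92.22 mm.

92.22 mm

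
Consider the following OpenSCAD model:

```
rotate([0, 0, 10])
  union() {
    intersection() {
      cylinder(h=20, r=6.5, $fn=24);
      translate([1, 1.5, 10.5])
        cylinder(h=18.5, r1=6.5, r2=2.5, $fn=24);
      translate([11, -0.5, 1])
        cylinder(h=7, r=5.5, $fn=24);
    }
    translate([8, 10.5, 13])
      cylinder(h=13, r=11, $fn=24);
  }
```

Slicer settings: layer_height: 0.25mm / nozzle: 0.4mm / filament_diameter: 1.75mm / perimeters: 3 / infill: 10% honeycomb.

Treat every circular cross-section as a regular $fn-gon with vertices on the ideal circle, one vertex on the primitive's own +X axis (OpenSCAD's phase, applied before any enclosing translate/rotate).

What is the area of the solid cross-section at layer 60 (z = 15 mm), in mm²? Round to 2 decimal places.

375.81 mm²

At z = 15 mm: the cylinder: section is a regular 24-gon, circumradius r=6.5 (area = (24/2)·6.500²·sin(360°/24) = 131.22 mm²); the cone at (1, 1.5) (r1=6.5→r2=2.5) has section circumradius 5.527 here — a regular 24-gon (area = (24/2)·5.527²·sin(360°/24) = 94.88 mm²); the cylinder at (11, -0.5) is absent (z outside [1, 8]); Keeping only the common overlap: at least one operand is absent at this height, so nothing remains; the r=11 cylinder at (8, 10.5) contributes a regular 24-gon of circumradius 11 (area = (24/2)·11.000²·sin(360°/24) = 375.81 mm²); Combining (union): only the r=11 cylinder at (8, 10.5) is present, so the union is just that shape — area = 375.81 mm²; (whole slice rotated 10° about Z — lengths, areas and connectivity unchanged). Overall, the cross-section is a single solid region. Net area = 375.81 mm².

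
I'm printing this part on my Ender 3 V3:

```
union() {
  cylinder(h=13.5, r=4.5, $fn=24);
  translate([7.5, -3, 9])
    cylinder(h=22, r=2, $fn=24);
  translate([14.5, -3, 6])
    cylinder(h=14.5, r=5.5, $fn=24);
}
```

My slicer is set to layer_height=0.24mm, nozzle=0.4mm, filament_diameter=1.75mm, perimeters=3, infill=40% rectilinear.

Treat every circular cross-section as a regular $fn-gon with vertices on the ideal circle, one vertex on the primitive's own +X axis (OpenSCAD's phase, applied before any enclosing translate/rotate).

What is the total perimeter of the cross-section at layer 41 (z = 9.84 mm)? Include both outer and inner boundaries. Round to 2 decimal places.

70.57 mm

At z = 9.84 mm: the cylinder: section is a regular 24-gon, circumradius r=4.5 (perimeter = 2·24·4.500·sin(180°/24) = 28.19 mm); the r=2 cylinder at (7.5, -3) gives a regular 24-gon of circumradius 2 (constant along its height) (perimeter = 2·24·2.000·sin(180°/24) = 12.53 mm); the r=5.5 cylinder at (14.5, -3) contributes a regular 24-gon of circumradius 5.5 (perimeter = 2·24·5.500·sin(180°/24) = 34.46 mm); Taking the union: the regions partially overlap (shared area 0.68 mm²), so the edge portions inside another operand are dropped and the merged outline is re-measured after clipping — boundary = 70.57 mm. Overall, the cross-section has 2 separate islands. Total boundary length (outer) = 70.57 mm.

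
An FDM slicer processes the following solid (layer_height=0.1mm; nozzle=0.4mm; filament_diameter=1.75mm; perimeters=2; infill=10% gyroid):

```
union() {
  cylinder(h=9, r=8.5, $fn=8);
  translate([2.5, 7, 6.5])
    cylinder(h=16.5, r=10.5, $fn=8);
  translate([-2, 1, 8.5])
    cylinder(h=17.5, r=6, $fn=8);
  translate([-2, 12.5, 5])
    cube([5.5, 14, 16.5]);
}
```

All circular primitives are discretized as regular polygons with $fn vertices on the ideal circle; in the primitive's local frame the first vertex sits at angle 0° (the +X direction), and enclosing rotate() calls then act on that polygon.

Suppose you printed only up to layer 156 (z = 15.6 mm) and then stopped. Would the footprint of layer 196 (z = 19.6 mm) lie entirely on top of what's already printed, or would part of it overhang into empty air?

Compare the two slices. At z = 15.6: the cylinder is absent (z outside [0, 9]); the cylinder at (2.5, 7): section is a regular 8-gon, circumradius r=10.5 (area = (8/2)·10.500²·sin(360°/8) = 311.83 mm²); the cylinder at (-2, 1): section is a regular 8-gon, circumradius r=6 (area = (8/2)·6.000²·sin(360°/8) = 101.82 mm²); the 5.5×14 cube at (-2, 12.5) contributes its full rectangle (area 77.00 mm²); Merging all regions: the regions partially overlap — summed areas 490.66 mm² minus the doubly-counted overlap 95.27 mm² gives 395.39 mm² — area = 395.39 mm². At z = 19.6: the cylinder is not intersected at this z (z outside [0, 9]); the r=10.5 cylinder at (2.5, 7) gives a regular 8-gon of circumradius 10.5 (constant along its height) (area = (8/2)·10.500²·sin(360°/8) = 311.83 mm²); the cylinder at (-2, 1): section is a regular 8-gon, circumradius r=6 (area = (8/2)·6.000²·sin(360°/8) = 101.82 mm²); the 5.5×14 cube at (-2, 12.5) contributes its full rectangle (area 77.00 mm²); Combining (union): the regions partially overlap — summed areas 490.66 mm² minus the doubly-counted overlap 95.27 mm² gives 395.39 mm² — area = 395.39 mm². Checking containment: the cross-section at z = 19.6 is a subset of the cross-section at z = 15.6.

entirely on top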